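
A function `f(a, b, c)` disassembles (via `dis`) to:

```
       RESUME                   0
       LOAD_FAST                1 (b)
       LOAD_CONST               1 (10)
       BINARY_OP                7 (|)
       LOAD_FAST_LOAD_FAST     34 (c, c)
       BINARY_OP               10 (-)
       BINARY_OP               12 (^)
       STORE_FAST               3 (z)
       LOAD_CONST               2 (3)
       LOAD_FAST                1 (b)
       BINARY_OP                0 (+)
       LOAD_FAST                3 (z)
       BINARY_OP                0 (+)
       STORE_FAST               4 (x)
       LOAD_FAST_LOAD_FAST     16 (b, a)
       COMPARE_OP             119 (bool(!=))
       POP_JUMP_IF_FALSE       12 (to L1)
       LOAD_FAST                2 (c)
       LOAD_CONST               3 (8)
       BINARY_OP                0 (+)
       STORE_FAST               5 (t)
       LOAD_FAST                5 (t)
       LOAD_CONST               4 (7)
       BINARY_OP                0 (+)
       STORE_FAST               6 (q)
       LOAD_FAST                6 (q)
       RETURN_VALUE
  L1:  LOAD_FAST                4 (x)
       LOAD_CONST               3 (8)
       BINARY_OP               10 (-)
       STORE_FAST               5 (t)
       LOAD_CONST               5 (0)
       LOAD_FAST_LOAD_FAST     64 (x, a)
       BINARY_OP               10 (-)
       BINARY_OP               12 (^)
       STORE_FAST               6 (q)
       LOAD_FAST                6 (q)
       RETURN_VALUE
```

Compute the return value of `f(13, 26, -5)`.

LOAD_FAST b → push 26. Stack: [26]
LOAD_CONST → push 10. Stack: [26, 10]
BINARY_OP | → 26 | 10 = 26. Stack: [26]
LOAD_FAST_LOAD_FAST c,c → push -5,-5. Stack: [26, -5, -5]
BINARY_OP - → -5 - -5 = 0. Stack: [26, 0]
BINARY_OP ^ → 26 ^ 0 = 26. Stack: [26]
STORE_FAST z → z=26. Stack: []
LOAD_CONST → push 3. Stack: [3]
LOAD_FAST b → push 26. Stack: [3, 26]
BINARY_OP + → 3 + 26 = 29. Stack: [29]
LOAD_FAST z → push 26. Stack: [29, 26]
BINARY_OP + → 29 + 26 = 55. Stack: [55]
STORE_FAST x → x=55. Stack: []
LOAD_FAST_LOAD_FAST b,a → push 26,13. Stack: [26, 13]
COMPARE_OP bool(!=) → 26 vs 13 = True. Stack: [True]
POP_JUMP_IF_FALSE → pop True; no jump. Stack: []
LOAD_FAST c → push -5. Stack: [-5]
LOAD_CONST → push 8. Stack: [-5, 8]
BINARY_OP + → -5 + 8 = 3. Stack: [3]
STORE_FAST t → t=3. Stack: []
LOAD_FAST t → push 3. Stack: [3]
LOAD_CONST → push 7. Stack: [3, 7]
BINARY_OP + → 3 + 7 = 10. Stack: [10]
STORE_FAST q → q=10. Stack: []
LOAD_FAST q → push 10. Stack: [10]
RETURN_VALUE → return 10.

10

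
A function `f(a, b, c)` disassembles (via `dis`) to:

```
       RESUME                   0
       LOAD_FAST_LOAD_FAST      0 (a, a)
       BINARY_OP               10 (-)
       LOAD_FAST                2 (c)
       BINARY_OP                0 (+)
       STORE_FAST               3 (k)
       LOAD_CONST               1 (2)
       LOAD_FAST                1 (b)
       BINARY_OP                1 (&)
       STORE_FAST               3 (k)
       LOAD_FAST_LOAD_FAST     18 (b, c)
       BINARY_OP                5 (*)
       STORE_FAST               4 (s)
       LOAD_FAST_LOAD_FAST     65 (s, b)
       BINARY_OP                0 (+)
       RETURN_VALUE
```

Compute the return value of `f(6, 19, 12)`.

LOAD_FAST_LOAD_FAST a,a → push 6,6. Stack: [6, 6]
BINARY_OP - → 6 - 6 = 0. Stack: [0]
LOAD_FAST c → push 12. Stack: [0, 12]
BINARY_OP + → 0 + 12 = 12. Stack: [12]
STORE_FAST k → k=12. Stack: []
LOAD_CONST → push 2. Stack: [2]
LOAD_FAST b → push 19. Stack: [2, 19]
BINARY_OP & → 2 & 19 = 2. Stack: [2]
STORE_FAST k → k=2. Stack: []
LOAD_FAST_LOAD_FAST b,c → push 19,12. Stack: [19, 12]
BINARY_OP * → 19 * 12 = 228. Stack: [228]
STORE_FAST s → s=228. Stack: []
LOAD_FAST_LOAD_FAST s,b → push 228,19. Stack: [228, 19]
BINARY_OP + → 228 + 19 = 247. Stack: [247]
RETURN_VALUE → return 247.

247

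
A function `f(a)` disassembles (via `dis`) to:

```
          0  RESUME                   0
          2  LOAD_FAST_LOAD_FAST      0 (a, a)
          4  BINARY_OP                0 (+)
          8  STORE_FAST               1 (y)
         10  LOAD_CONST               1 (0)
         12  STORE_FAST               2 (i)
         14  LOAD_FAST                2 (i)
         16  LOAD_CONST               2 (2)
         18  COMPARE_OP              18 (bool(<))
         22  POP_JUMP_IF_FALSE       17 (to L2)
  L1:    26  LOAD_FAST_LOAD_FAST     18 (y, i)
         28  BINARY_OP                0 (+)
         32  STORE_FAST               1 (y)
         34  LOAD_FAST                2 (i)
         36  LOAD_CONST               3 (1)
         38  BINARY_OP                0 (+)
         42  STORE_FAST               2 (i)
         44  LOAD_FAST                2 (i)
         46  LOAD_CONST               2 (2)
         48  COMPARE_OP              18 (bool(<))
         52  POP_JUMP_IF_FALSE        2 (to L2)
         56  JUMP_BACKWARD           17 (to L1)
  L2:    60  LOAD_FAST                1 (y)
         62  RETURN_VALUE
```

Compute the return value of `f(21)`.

LOAD_FAST_LOAD_FAST a,a → push 21,21. Stack: [21, 21]
BINARY_OP + → 21 + 21 = 42. Stack: [42]
STORE_FAST y → y=42. Stack: []
LOAD_CONST → push 0. Stack: [0]
STORE_FAST i → i=0. Stack: []
LOAD_FAST i → push 0. Stack: [0]
LOAD_CONST → push 2. Stack: [0, 2]
COMPARE_OP bool(<) → 0 vs 2 = True. Stack: [True]
POP_JUMP_IF_FALSE → pop True; no jump. Stack: []
LOAD_FAST_LOAD_FAST y,i → push 42,0. Stack: [42, 0]
BINARY_OP + → 42 + 0 = 42. Stack: [42]
STORE_FAST y → y=42. Stack: []
LOAD_FAST i → push 0. Stack: [0]
LOAD_CONST → push 1. Stack: [0, 1]
BINARY_OP + → 0 + 1 = 1. Stack: [1]
STORE_FAST i → i=1. Stack: []
LOAD_FAST i → push 1. Stack: [1]
LOAD_CONST → push 2. Stack: [1, 2]
COMPARE_OP bool(<) → 1 vs 2 = True. Stack: [True]
POP_JUMP_IF_FALSE → pop True; no jump. Stack: []
LOAD_FAST_LOAD_FAST y,i → push 42,1. Stack: [42, 1]
BINARY_OP + → 42 + 1 = 43. Stack: [43]
STORE_FAST y → y=43. Stack: []
LOAD_FAST i → push 1. Stack: [1]
LOAD_CONST → push 1. Stack: [1, 1]
BINARY_OP + → 1 + 1 = 2. Stack: [2]
STORE_FAST i → i=2. Stack: []
LOAD_FAST i → push 2. Stack: [2]
LOAD_CONST → push 2. Stack: [2, 2]
COMPARE_OP bool(<) → 2 vs 2 = False. Stack: [False]
POP_JUMP_IF_FALSE → pop False; jump. Stack: []
LOAD_FAST y → push 43. Stack: [43]
RETURN_VALUE → return 43.

43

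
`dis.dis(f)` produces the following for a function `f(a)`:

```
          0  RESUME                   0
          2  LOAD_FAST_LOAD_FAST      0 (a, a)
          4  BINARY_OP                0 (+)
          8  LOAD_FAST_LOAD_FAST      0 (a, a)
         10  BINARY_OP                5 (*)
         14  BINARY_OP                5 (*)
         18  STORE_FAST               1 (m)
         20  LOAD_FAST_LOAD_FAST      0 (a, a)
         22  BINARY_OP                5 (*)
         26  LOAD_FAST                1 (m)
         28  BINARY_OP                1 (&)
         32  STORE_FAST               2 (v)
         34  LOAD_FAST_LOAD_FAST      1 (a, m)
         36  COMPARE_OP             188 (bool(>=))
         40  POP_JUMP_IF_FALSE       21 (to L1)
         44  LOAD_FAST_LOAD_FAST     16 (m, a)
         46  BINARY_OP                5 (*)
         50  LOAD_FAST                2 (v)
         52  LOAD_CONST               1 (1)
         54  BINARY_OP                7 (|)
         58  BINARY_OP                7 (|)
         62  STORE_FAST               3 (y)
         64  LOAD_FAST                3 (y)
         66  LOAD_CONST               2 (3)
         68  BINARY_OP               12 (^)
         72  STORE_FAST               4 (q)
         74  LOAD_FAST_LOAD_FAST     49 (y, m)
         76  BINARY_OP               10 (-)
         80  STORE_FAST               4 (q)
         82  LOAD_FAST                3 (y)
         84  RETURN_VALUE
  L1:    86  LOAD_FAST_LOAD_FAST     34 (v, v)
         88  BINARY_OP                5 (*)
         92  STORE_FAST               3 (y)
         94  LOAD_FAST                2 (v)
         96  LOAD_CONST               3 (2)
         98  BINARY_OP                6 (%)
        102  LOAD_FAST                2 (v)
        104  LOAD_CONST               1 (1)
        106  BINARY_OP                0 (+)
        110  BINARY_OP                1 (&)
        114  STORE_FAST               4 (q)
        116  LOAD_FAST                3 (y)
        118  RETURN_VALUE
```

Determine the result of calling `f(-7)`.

4819

LOAD_FAST_LOAD_FAST a,a → push -7,-7. Stack: [-7, -7]
BINARY_OP + → -7 + -7 = -14. Stack: [-14]
LOAD_FAST_LOAD_FAST a,a → push -7,-7. Stack: [-14, -7, -7]
BINARY_OP * → -7 * -7 = 49. Stack: [-14, 49]
BINARY_OP * → -14 * 49 = -686. Stack: [-686]
STORE_FAST m → m=-686. Stack: []
LOAD_FAST_LOAD_FAST a,a → push -7,-7. Stack: [-7, -7]
BINARY_OP * → -7 * -7 = 49. Stack: [49]
LOAD_FAST m → push -686. Stack: [49, -686]
BINARY_OP & → 49 & -686 = 16. Stack: [16]
STORE_FAST v → v=16. Stack: []
LOAD_FAST_LOAD_FAST a,m → push -7,-686. Stack: [-7, -686]
COMPARE_OP bool(>=) → -7 vs -686 = True. Stack: [True]
POP_JUMP_IF_FALSE → pop True; no jump. Stack: []
LOAD_FAST_LOAD_FAST m,a → push -686,-7. Stack: [-686, -7]
BINARY_OP * → -686 * -7 = 4802. Stack: [4802]
LOAD_FAST v → push 16. Stack: [4802, 16]
LOAD_CONST → push 1. Stack: [4802, 16, 1]
BINARY_OP | → 16 | 1 = 17. Stack: [4802, 17]
BINARY_OP | → 4802 | 17 = 4819. Stack: [4819]
STORE_FAST y → y=4819. Stack: []
LOAD_FAST y → push 4819. Stack: [4819]
LOAD_CONST → push 3. Stack: [4819, 3]
BINARY_OP ^ → 4819 ^ 3 = 4816. Stack: [4816]
STORE_FAST q → q=4816. Stack: []
LOAD_FAST_LOAD_FAST y,m → push 4819,-686. Stack: [4819, -686]
BINARY_OP - → 4819 - -686 = 5505. Stack: [5505]
STORE_FAST q → q=5505. Stack: []
LOAD_FAST y → push 4819. Stack: [4819]
RETURN_VALUE → return 4819.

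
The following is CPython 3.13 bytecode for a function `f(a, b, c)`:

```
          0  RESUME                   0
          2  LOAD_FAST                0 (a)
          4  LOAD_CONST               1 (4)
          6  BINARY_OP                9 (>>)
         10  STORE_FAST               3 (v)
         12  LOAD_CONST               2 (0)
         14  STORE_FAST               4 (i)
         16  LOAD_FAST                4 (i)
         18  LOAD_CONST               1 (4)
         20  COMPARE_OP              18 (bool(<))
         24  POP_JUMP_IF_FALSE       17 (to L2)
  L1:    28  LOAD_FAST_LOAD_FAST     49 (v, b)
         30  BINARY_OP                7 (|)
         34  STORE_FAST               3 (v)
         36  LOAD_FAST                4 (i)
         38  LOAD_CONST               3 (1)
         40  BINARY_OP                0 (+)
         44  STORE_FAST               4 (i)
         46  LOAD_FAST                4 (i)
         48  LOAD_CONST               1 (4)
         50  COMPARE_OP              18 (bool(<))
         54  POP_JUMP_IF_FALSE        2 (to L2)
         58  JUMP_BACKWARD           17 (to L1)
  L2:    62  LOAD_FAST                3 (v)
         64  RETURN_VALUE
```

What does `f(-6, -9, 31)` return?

LOAD_FAST a → push -6. Stack: [-6]
LOAD_CONST → push 4. Stack: [-6, 4]
BINARY_OP >> → -6 >> 4 = -1. Stack: [-1]
STORE_FAST v → v=-1. Stack: []
LOAD_CONST → push 0. Stack: [0]
STORE_FAST i → i=0. Stack: []
LOAD_FAST i → push 0. Stack: [0]
LOAD_CONST → push 4. Stack: [0, 4]
COMPARE_OP bool(<) → 0 vs 4 = True. Stack: [True]
POP_JUMP_IF_FALSE → pop True; no jump. Stack: []
LOAD_FAST_LOAD_FAST v,b → push -1,-9. Stack: [-1, -9]
BINARY_OP | → -1 | -9 = -1. Stack: [-1]
STORE_FAST v → v=-1. Stack: []
LOAD_FAST i → push 0. Stack: [0]
LOAD_CONST → push 1. Stack: [0, 1]
BINARY_OP + → 0 + 1 = 1. Stack: [1]
STORE_FAST i → i=1. Stack: []
LOAD_FAST i → push 1. Stack: [1]
LOAD_CONST → push 4. Stack: [1, 4]
COMPARE_OP bool(<) → 1 vs 4 = True. Stack: [True]
POP_JUMP_IF_FALSE → pop True; no jump. Stack: []
LOAD_FAST_LOAD_FAST v,b → push -1,-9. Stack: [-1, -9]
BINARY_OP | → -1 | -9 = -1. Stack: [-1]
STORE_FAST v → v=-1. Stack: []
LOAD_FAST i → push 1. Stack: [1]
LOAD_CONST → push 1. Stack: [1, 1]
BINARY_OP + → 1 + 1 = 2. Stack: [2]
STORE_FAST i → i=2. Stack: []
LOAD_FAST i → push 2. Stack: [2]
LOAD_CONST → push 4. Stack: [2, 4]
COMPARE_OP bool(<) → 2 vs 4 = True. Stack: [True]
POP_JUMP_IF_FALSE → pop True; no jump. Stack: []
LOAD_FAST_LOAD_FAST v,b → push -1,-9. Stack: [-1, -9]
BINARY_OP | → -1 | -9 = -1. Stack: [-1]
STORE_FAST v → v=-1. Stack: []
LOAD_FAST i → push 2. Stack: [2]
LOAD_CONST → push 1. Stack: [2, 1]
BINARY_OP + → 2 + 1 = 3. Stack: [3]
STORE_FAST i → i=3. Stack: []
LOAD_FAST i → push 3. Stack: [3]
LOAD_CONST → push 4. Stack: [3, 4]
COMPARE_OP bool(<) → 3 vs 4 = True. Stack: [True]
POP_JUMP_IF_FALSE → pop True; no jump. Stack: []
LOAD_FAST_LOAD_FAST v,b → push -1,-9. Stack: [-1, -9]
BINARY_OP | → -1 | -9 = -1. Stack: [-1]
STORE_FAST v → v=-1. Stack: []
LOAD_FAST i → push 3. Stack: [3]
LOAD_CONST → push 1. Stack: [3, 1]
BINARY_OP + → 3 + 1 = 4. Stack: [4]
STORE_FAST i → i=4. Stack: []
LOAD_FAST i → push 4. Stack: [4]
LOAD_CONST → push 4. Stack: [4, 4]
COMPARE_OP bool(<) → 4 vs 4 = False. Stack: [False]
POP_JUMP_IF_FALSE → pop False; jump. Stack: []
LOAD_FAST v → push -1. Stack: [-1]
RETURN_VALUE → return -1.

-1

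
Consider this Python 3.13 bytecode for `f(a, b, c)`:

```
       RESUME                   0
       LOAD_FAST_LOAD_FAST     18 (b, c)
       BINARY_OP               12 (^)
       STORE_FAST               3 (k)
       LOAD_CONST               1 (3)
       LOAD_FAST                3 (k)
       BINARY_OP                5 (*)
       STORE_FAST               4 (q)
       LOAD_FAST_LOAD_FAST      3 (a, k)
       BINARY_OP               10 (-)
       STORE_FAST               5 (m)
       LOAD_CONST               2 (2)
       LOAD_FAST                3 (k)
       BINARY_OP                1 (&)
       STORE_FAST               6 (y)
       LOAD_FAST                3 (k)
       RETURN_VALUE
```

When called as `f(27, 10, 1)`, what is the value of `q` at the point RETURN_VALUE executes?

33

LOAD_FAST_LOAD_FAST b,c → push 10,1. Stack: [10, 1]
BINARY_OP ^ → 10 ^ 1 = 11. Stack: [11]
STORE_FAST k → k=11. Stack: []
LOAD_CONST → push 3. Stack: [3]
LOAD_FAST k → push 11. Stack: [3, 11]
BINARY_OP * → 3 * 11 = 33. Stack: [33]
STORE_FAST q → q=33. Stack: []
LOAD_FAST_LOAD_FAST a,k → push 27,11. Stack: [27, 11]
BINARY_OP - → 27 - 11 = 16. Stack: [16]
STORE_FAST m → m=16. Stack: []
LOAD_CONST → push 2. Stack: [2]
LOAD_FAST k → push 11. Stack: [2, 11]
BINARY_OP & → 2 & 11 = 2. Stack: [2]
STORE_FAST y → y=2. Stack: []
LOAD_FAST k → push 11. Stack: [11]
RETURN_VALUE → return 11.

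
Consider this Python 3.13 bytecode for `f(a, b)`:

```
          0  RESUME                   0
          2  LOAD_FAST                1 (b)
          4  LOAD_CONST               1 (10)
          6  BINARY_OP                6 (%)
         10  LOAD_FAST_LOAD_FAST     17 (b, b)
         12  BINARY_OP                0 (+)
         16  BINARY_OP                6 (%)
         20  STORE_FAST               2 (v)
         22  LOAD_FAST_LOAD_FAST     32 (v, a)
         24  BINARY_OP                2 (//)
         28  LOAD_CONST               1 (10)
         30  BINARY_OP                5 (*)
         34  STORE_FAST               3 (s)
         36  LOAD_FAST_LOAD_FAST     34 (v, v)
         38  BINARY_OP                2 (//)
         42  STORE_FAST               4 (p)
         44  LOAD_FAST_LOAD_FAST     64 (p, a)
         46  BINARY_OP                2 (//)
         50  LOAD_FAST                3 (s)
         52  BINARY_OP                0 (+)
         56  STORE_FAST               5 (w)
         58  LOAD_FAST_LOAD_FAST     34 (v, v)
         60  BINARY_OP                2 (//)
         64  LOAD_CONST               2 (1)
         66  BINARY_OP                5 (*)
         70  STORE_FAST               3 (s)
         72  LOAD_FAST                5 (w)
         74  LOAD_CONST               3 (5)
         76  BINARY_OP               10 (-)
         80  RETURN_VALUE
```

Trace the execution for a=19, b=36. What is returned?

-5

LOAD_FAST b → push 36. Stack: [36]
LOAD_CONST → push 10. Stack: [36, 10]
BINARY_OP % → 36 % 10 = 6. Stack: [6]
LOAD_FAST_LOAD_FAST b,b → push 36,36. Stack: [6, 36, 36]
BINARY_OP + → 36 + 36 = 72. Stack: [6, 72]
BINARY_OP % → 6 % 72 = 6. Stack: [6]
STORE_FAST v → v=6. Stack: []
LOAD_FAST_LOAD_FAST v,a → push 6,19. Stack: [6, 19]
BINARY_OP // → 6 // 19 = 0. Stack: [0]
LOAD_CONST → push 10. Stack: [0, 10]
BINARY_OP * → 0 * 10 = 0. Stack: [0]
STORE_FAST s → s=0. Stack: []
LOAD_FAST_LOAD_FAST v,v → push 6,6. Stack: [6, 6]
BINARY_OP // → 6 // 6 = 1. Stack: [1]
STORE_FAST p → p=1. Stack: []
LOAD_FAST_LOAD_FAST p,a → push 1,19. Stack: [1, 19]
BINARY_OP // → 1 // 19 = 0. Stack: [0]
LOAD_FAST s → push 0. Stack: [0, 0]
BINARY_OP + → 0 + 0 = 0. Stack: [0]
STORE_FAST w → w=0. Stack: []
LOAD_FAST_LOAD_FAST v,v → push 6,6. Stack: [6, 6]
BINARY_OP // → 6 // 6 = 1. Stack: [1]
LOAD_CONST → push 1. Stack: [1, 1]
BINARY_OP * → 1 * 1 = 1. Stack: [1]
STORE_FAST s → s=1. Stack: []
LOAD_FAST w → push 0. Stack: [0]
LOAD_CONST → push 5. Stack: [0, 5]
BINARY_OP - → 0 - 5 = -5. Stack: [-5]
RETURN_VALUE → return -5.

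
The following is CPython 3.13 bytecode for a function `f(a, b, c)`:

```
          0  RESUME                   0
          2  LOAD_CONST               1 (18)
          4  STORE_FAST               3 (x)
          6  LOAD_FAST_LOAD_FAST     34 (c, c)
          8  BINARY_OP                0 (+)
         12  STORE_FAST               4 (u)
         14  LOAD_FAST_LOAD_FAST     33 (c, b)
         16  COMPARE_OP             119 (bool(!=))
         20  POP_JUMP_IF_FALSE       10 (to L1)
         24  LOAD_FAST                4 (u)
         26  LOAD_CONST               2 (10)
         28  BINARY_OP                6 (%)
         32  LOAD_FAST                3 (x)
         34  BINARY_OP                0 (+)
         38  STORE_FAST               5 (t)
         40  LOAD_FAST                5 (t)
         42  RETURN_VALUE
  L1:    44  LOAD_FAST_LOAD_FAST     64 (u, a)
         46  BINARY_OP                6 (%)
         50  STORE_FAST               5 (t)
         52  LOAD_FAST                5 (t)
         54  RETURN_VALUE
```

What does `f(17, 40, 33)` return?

LOAD_CONST → push 18. Stack: [18]
STORE_FAST x → x=18. Stack: []
LOAD_FAST_LOAD_FAST c,c → push 33,33. Stack: [33, 33]
BINARY_OP + → 33 + 33 = 66. Stack: [66]
STORE_FAST u → u=66. Stack: []
LOAD_FAST_LOAD_FAST c,b → push 33,40. Stack: [33, 40]
COMPARE_OP bool(!=) → 33 vs 40 = True. Stack: [True]
POP_JUMP_IF_FALSE → pop True; no jump. Stack: []
LOAD_FAST u → push 66. Stack: [66]
LOAD_CONST → push 10. Stack: [66, 10]
BINARY_OP % → 66 % 10 = 6. Stack: [6]
LOAD_FAST x → push 18. Stack: [6, 18]
BINARY_OP + → 6 + 18 = 24. Stack: [24]
STORE_FAST t → t=24. Stack: []
LOAD_FAST t → push 24. Stack: [24]
RETURN_VALUE → return 24.

24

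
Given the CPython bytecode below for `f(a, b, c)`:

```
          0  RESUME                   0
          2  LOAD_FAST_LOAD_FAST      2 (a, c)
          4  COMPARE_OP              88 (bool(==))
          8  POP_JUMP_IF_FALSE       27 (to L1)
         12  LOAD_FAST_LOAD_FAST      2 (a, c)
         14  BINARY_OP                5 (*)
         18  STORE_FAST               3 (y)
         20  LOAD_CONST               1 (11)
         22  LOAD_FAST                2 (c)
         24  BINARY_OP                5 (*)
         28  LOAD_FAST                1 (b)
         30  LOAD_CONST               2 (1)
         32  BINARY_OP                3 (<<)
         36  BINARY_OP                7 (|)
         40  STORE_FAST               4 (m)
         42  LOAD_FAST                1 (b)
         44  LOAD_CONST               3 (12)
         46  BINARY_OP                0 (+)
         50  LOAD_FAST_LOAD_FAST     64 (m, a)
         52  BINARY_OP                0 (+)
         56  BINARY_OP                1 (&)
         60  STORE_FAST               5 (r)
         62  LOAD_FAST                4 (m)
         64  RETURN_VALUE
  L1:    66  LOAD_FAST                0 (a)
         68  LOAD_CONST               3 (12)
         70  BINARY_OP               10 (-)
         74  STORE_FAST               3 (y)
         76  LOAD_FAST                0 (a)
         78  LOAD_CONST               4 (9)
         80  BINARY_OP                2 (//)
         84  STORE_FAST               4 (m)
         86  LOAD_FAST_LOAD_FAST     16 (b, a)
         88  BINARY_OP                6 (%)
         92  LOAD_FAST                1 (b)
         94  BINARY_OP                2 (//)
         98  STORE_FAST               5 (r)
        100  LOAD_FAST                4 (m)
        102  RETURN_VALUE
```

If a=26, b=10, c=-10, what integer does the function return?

LOAD_FAST_LOAD_FAST a,c → push 26,-10. Stack: [26, -10]
COMPARE_OP bool(==) → 26 vs -10 = False. Stack: [False]
POP_JUMP_IF_FALSE → pop False; jump. Stack: []
LOAD_FAST a → push 26. Stack: [26]
LOAD_CONST → push 12. Stack: [26, 12]
BINARY_OP - → 26 - 12 = 14. Stack: [14]
STORE_FAST y → y=14. Stack: []
LOAD_FAST a → push 26. Stack: [26]
LOAD_CONST → push 9. Stack: [26, 9]
BINARY_OP // → 26 // 9 = 2. Stack: [2]
STORE_FAST m → m=2. Stack: []
LOAD_FAST_LOAD_FAST b,a → push 10,26. Stack: [10, 26]
BINARY_OP % → 10 % 26 = 10. Stack: [10]
LOAD_FAST b → push 10. Stack: [10, 10]
BINARY_OP // → 10 // 10 = 1. Stack: [1]
STORE_FAST r → r=1. Stack: []
LOAD_FAST m → push 2. Stack: [2]
RETURN_VALUE → return 2.

2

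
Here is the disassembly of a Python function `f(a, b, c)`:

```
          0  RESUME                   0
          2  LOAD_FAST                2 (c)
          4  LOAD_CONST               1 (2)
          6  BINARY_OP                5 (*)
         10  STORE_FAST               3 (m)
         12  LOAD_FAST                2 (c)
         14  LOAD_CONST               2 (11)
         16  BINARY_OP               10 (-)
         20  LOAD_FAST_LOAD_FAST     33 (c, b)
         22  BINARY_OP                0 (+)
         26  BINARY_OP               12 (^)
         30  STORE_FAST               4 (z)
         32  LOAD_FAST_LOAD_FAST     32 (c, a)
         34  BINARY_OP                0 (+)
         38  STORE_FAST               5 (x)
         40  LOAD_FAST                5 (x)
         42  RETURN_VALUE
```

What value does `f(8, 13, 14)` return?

22

LOAD_FAST c → push 14. Stack: [14]
LOAD_CONST → push 2. Stack: [14, 2]
BINARY_OP * → 14 * 2 = 28. Stack: [28]
STORE_FAST m → m=28. Stack: []
LOAD_FAST c → push 14. Stack: [14]
LOAD_CONST → push 11. Stack: [14, 11]
BINARY_OP - → 14 - 11 = 3. Stack: [3]
LOAD_FAST_LOAD_FAST c,b → push 14,13. Stack: [3, 14, 13]
BINARY_OP + → 14 + 13 = 27. Stack: [3, 27]
BINARY_OP ^ → 3 ^ 27 = 24. Stack: [24]
STORE_FAST z → z=24. Stack: []
LOAD_FAST_LOAD_FAST c,a → push 14,8. Stack: [14, 8]
BINARY_OP + → 14 + 8 = 22. Stack: [22]
STORE_FAST x → x=22. Stack: []
LOAD_FAST x → push 22. Stack: [22]
RETURN_VALUE → return 22.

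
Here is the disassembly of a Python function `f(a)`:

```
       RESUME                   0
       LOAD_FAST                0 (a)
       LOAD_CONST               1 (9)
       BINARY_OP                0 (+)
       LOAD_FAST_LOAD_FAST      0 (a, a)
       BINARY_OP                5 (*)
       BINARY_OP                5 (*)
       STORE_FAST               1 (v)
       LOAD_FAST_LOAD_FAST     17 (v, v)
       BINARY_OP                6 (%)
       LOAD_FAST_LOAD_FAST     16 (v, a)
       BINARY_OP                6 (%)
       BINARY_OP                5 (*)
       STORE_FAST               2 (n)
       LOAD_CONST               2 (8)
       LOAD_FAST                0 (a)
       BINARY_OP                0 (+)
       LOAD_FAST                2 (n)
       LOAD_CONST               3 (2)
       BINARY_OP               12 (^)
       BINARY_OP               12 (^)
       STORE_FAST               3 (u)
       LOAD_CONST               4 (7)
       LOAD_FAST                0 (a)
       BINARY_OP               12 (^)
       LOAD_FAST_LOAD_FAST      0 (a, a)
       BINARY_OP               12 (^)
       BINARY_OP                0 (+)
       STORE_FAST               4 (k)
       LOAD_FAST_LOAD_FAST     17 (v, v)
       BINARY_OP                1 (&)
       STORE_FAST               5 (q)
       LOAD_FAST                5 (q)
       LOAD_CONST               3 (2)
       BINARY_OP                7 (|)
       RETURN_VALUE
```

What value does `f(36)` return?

58322

LOAD_FAST a → push 36. Stack: [36]
LOAD_CONST → push 9. Stack: [36, 9]
BINARY_OP + → 36 + 9 = 45. Stack: [45]
LOAD_FAST_LOAD_FAST a,a → push 36,36. Stack: [45, 36, 36]
BINARY_OP * → 36 * 36 = 1296. Stack: [45, 1296]
BINARY_OP * → 45 * 1296 = 58320. Stack: [58320]
STORE_FAST v → v=58320. Stack: []
LOAD_FAST_LOAD_FAST v,v → push 58320,58320. Stack: [58320, 58320]
BINARY_OP % → 58320 % 58320 = 0. Stack: [0]
LOAD_FAST_LOAD_FAST v,a → push 58320,36. Stack: [0, 58320, 36]
BINARY_OP % → 58320 % 36 = 0. Stack: [0, 0]
BINARY_OP * → 0 * 0 = 0. Stack: [0]
STORE_FAST n → n=0. Stack: []
LOAD_CONST → push 8. Stack: [8]
LOAD_FAST a → push 36. Stack: [8, 36]
BINARY_OP + → 8 + 36 = 44. Stack: [44]
LOAD_FAST n → push 0. Stack: [44, 0]
LOAD_CONST → push 2. Stack: [44, 0, 2]
BINARY_OP ^ → 0 ^ 2 = 2. Stack: [44, 2]
BINARY_OP ^ → 44 ^ 2 = 46. Stack: [46]
STORE_FAST u → u=46. Stack: []
LOAD_CONST → push 7. Stack: [7]
LOAD_FAST a → push 36. Stack: [7, 36]
BINARY_OP ^ → 7 ^ 36 = 35. Stack: [35]
LOAD_FAST_LOAD_FAST a,a → push 36,36. Stack: [35, 36, 36]
BINARY_OP ^ → 36 ^ 36 = 0. Stack: [35, 0]
BINARY_OP + → 35 + 0 = 35. Stack: [35]
STORE_FAST k → k=35. Stack: []
LOAD_FAST_LOAD_FAST v,v → push 58320,58320. Stack: [58320, 58320]
BINARY_OP & → 58320 & 58320 = 58320. Stack: [58320]
STORE_FAST q → q=58320. Stack: []
LOAD_FAST q → push 58320. Stack: [58320]
LOAD_CONST → push 2. Stack: [58320, 2]
BINARY_OP | → 58320 | 2 = 58322. Stack: [58322]
RETURN_VALUE → return 58322.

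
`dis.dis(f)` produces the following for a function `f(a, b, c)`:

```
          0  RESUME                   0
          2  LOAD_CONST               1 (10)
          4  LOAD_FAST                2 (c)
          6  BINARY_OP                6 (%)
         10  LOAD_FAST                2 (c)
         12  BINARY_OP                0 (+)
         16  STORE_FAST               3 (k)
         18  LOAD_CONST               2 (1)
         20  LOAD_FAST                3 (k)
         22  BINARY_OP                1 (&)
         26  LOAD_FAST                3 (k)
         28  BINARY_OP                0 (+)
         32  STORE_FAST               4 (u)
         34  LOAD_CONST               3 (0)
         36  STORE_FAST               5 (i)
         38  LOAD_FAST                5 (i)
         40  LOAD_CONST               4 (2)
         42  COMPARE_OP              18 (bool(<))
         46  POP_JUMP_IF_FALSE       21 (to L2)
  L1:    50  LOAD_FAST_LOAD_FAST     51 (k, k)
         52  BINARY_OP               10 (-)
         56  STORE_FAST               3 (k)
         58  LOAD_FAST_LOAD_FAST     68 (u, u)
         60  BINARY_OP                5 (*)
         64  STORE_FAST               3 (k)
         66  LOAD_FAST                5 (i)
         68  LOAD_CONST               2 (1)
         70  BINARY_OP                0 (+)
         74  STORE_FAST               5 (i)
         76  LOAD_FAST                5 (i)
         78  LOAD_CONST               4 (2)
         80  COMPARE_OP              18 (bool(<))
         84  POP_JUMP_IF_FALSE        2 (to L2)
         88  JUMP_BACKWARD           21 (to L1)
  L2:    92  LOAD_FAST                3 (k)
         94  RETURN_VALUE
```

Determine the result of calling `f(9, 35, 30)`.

1600

LOAD_CONST → push 10. Stack: [10]
LOAD_FAST c → push 30. Stack: [10, 30]
BINARY_OP % → 10 % 30 = 10. Stack: [10]
LOAD_FAST c → push 30. Stack: [10, 30]
BINARY_OP + → 10 + 30 = 40. Stack: [40]
STORE_FAST k → k=40. Stack: []
LOAD_CONST → push 1. Stack: [1]
LOAD_FAST k → push 40. Stack: [1, 40]
BINARY_OP & → 1 & 40 = 0. Stack: [0]
LOAD_FAST k → push 40. Stack: [0, 40]
BINARY_OP + → 0 + 40 = 40. Stack: [40]
STORE_FAST u → u=40. Stack: []
LOAD_CONST → push 0. Stack: [0]
STORE_FAST i → i=0. Stack: []
LOAD_FAST i → push 0. Stack: [0]
LOAD_CONST → push 2. Stack: [0, 2]
COMPARE_OP bool(<) → 0 vs 2 = True. Stack: [True]
POP_JUMP_IF_FALSE → pop True; no jump. Stack: []
LOAD_FAST_LOAD_FAST k,k → push 40,40. Stack: [40, 40]
BINARY_OP - → 40 - 40 = 0. Stack: [0]
STORE_FAST k → k=0. Stack: []
LOAD_FAST_LOAD_FAST u,u → push 40,40. Stack: [40, 40]
BINARY_OP * → 40 * 40 = 1600. Stack: [1600]
STORE_FAST k → k=1600. Stack: []
LOAD_FAST i → push 0. Stack: [0]
LOAD_CONST → push 1. Stack: [0, 1]
BINARY_OP + → 0 + 1 = 1. Stack: [1]
STORE_FAST i → i=1. Stack: []
LOAD_FAST i → push 1. Stack: [1]
LOAD_CONST → push 2. Stack: [1, 2]
COMPARE_OP bool(<) → 1 vs 2 = True. Stack: [True]
POP_JUMP_IF_FALSE → pop True; no jump. Stack: []
LOAD_FAST_LOAD_FAST k,k → push 1600,1600. Stack: [1600, 1600]
BINARY_OP - → 1600 - 1600 = 0. Stack: [0]
STORE_FAST k → k=0. Stack: []
LOAD_FAST_LOAD_FAST u,u → push 40,40. Stack: [40, 40]
BINARY_OP * → 40 * 40 = 1600. Stack: [1600]
STORE_FAST k → k=1600. Stack: []
LOAD_FAST i → push 1. Stack: [1]
LOAD_CONST → push 1. Stack: [1, 1]
BINARY_OP + → 1 + 1 = 2. Stack: [2]
STORE_FAST i → i=2. Stack: []
LOAD_FAST i → push 2. Stack: [2]
LOAD_CONST → push 2. Stack: [2, 2]
COMPARE_OP bool(<) → 2 vs 2 = False. Stack: [False]
POP_JUMP_IF_FALSE → pop False; jump. Stack: []
LOAD_FAST k → push 1600. Stack: [1600]
RETURN_VALUE → return 1600.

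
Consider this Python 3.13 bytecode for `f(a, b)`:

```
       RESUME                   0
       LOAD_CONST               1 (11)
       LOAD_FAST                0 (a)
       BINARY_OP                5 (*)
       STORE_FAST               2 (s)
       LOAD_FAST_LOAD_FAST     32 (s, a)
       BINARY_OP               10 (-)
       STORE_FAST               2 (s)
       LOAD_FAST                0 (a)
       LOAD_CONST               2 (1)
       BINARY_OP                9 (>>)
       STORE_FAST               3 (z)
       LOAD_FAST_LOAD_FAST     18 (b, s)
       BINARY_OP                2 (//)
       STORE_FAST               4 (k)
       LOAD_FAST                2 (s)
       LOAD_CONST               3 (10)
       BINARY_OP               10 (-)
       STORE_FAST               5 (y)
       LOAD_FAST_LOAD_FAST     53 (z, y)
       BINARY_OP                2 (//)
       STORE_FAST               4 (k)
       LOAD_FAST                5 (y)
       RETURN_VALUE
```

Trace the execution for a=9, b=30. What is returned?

LOAD_CONST → push 11. Stack: [11]
LOAD_FAST a → push 9. Stack: [11, 9]
BINARY_OP * → 11 * 9 = 99. Stack: [99]
STORE_FAST s → s=99. Stack: []
LOAD_FAST_LOAD_FAST s,a → push 99,9. Stack: [99, 9]
BINARY_OP - → 99 - 9 = 90. Stack: [90]
STORE_FAST s → s=90. Stack: []
LOAD_FAST a → push 9. Stack: [9]
LOAD_CONST → push 1. Stack: [9, 1]
BINARY_OP >> → 9 >> 1 = 4. Stack: [4]
STORE_FAST z → z=4. Stack: []
LOAD_FAST_LOAD_FAST b,s → push 30,90. Stack: [30, 90]
BINARY_OP // → 30 // 90 = 0. Stack: [0]
STORE_FAST k → k=0. Stack: []
LOAD_FAST s → push 90. Stack: [90]
LOAD_CONST → push 10. Stack: [90, 10]
BINARY_OP - → 90 - 10 = 80. Stack: [80]
STORE_FAST y → y=80. Stack: []
LOAD_FAST_LOAD_FAST z,y → push 4,80. Stack: [4, 80]
BINARY_OP // → 4 // 80 = 0. Stack: [0]
STORE_FAST k → k=0. Stack: []
LOAD_FAST y → push 80. Stack: [80]
RETURN_VALUE → return 80.

80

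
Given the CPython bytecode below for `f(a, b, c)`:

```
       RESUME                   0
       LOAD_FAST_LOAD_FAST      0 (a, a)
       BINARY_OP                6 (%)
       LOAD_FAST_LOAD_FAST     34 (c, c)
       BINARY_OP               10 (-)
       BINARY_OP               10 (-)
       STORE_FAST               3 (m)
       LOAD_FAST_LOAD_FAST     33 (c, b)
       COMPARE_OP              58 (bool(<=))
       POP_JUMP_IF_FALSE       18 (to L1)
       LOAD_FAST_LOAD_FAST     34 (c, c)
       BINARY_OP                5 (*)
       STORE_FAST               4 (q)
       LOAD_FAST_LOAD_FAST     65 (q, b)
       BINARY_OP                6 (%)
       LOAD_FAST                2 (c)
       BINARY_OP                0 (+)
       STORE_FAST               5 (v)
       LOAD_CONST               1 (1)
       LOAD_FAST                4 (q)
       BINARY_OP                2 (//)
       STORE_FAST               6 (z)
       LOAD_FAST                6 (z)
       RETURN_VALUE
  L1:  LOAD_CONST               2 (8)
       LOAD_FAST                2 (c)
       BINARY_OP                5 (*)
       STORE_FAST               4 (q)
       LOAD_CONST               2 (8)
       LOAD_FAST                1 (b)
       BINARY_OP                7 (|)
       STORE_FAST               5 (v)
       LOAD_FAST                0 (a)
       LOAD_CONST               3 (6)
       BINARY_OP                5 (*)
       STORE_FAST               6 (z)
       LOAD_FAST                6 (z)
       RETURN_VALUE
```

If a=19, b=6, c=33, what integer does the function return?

114

LOAD_FAST_LOAD_FAST a,a → push 19,19. Stack: [19, 19]
BINARY_OP % → 19 % 19 = 0. Stack: [0]
LOAD_FAST_LOAD_FAST c,c → push 33,33. Stack: [0, 33, 33]
BINARY_OP - → 33 - 33 = 0. Stack: [0, 0]
BINARY_OP - → 0 - 0 = 0. Stack: [0]
STORE_FAST m → m=0. Stack: []
LOAD_FAST_LOAD_FAST c,b → push 33,6. Stack: [33, 6]
COMPARE_OP bool(<=) → 33 vs 6 = False. Stack: [False]
POP_JUMP_IF_FALSE → pop False; jump. Stack: []
LOAD_CONST → push 8. Stack: [8]
LOAD_FAST c → push 33. Stack: [8, 33]
BINARY_OP * → 8 * 33 = 264. Stack: [264]
STORE_FAST q → q=264. Stack: []
LOAD_CONST → push 8. Stack: [8]
LOAD_FAST b → push 6. Stack: [8, 6]
BINARY_OP | → 8 | 6 = 14. Stack: [14]
STORE_FAST v → v=14. Stack: []
LOAD_FAST a → push 19. Stack: [19]
LOAD_CONST → push 6. Stack: [19, 6]
BINARY_OP * → 19 * 6 = 114. Stack: [114]
STORE_FAST z → z=114. Stack: []
LOAD_FAST z → push 114. Stack: [114]
RETURN_VALUE → return 114.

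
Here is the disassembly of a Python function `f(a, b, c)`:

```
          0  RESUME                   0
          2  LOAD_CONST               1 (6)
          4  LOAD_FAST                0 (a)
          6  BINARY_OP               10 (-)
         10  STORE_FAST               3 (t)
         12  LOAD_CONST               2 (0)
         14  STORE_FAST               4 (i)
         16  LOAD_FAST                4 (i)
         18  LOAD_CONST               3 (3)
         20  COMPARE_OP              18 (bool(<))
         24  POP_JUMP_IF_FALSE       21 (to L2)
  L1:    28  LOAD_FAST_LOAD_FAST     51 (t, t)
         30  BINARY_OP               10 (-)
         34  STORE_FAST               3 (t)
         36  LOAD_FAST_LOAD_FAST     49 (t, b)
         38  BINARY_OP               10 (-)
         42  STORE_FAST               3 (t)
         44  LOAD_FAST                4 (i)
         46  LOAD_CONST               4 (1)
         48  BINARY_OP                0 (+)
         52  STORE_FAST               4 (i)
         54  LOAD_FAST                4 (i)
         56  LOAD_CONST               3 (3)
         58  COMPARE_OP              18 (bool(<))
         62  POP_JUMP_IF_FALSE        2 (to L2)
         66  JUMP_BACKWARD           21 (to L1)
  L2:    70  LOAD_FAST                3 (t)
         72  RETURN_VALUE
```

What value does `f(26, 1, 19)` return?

-1

LOAD_CONST → push 6. Stack: [6]
LOAD_FAST a → push 26. Stack: [6, 26]
BINARY_OP - → 6 - 26 = -20. Stack: [-20]
STORE_FAST t → t=-20. Stack: []
LOAD_CONST → push 0. Stack: [0]
STORE_FAST i → i=0. Stack: []
LOAD_FAST i → push 0. Stack: [0]
LOAD_CONST → push 3. Stack: [0, 3]
COMPARE_OP bool(<) → 0 vs 3 = True. Stack: [True]
POP_JUMP_IF_FALSE → pop True; no jump. Stack: []
LOAD_FAST_LOAD_FAST t,t → push -20,-20. Stack: [-20, -20]
BINARY_OP - → -20 - -20 = 0. Stack: [0]
STORE_FAST t → t=0. Stack: []
LOAD_FAST_LOAD_FAST t,b → push 0,1. Stack: [0, 1]
BINARY_OP - → 0 - 1 = -1. Stack: [-1]
STORE_FAST t → t=-1. Stack: []
LOAD_FAST i → push 0. Stack: [0]
LOAD_CONST → push 1. Stack: [0, 1]
BINARY_OP + → 0 + 1 = 1. Stack: [1]
STORE_FAST i → i=1. Stack: []
LOAD_FAST i → push 1. Stack: [1]
LOAD_CONST → push 3. Stack: [1, 3]
COMPARE_OP bool(<) → 1 vs 3 = True. Stack: [True]
POP_JUMP_IF_FALSE → pop True; no jump. Stack: []
LOAD_FAST_LOAD_FAST t,t → push -1,-1. Stack: [-1, -1]
BINARY_OP - → -1 - -1 = 0. Stack: [0]
STORE_FAST t → t=0. Stack: []
LOAD_FAST_LOAD_FAST t,b → push 0,1. Stack: [0, 1]
BINARY_OP - → 0 - 1 = -1. Stack: [-1]
STORE_FAST t → t=-1. Stack: []
LOAD_FAST i → push 1. Stack: [1]
LOAD_CONST → push 1. Stack: [1, 1]
BINARY_OP + → 1 + 1 = 2. Stack: [2]
STORE_FAST i → i=2. Stack: []
LOAD_FAST i → push 2. Stack: [2]
LOAD_CONST → push 3. Stack: [2, 3]
COMPARE_OP bool(<) → 2 vs 3 = True. Stack: [True]
POP_JUMP_IF_FALSE → pop True; no jump. Stack: []
LOAD_FAST_LOAD_FAST t,t → push -1,-1. Stack: [-1, -1]
BINARY_OP - → -1 - -1 = 0. Stack: [0]
STORE_FAST t → t=0. Stack: []
LOAD_FAST_LOAD_FAST t,b → push 0,1. Stack: [0, 1]
BINARY_OP - → 0 - 1 = -1. Stack: [-1]
STORE_FAST t → t=-1. Stack: []
LOAD_FAST i → push 2. Stack: [2]
LOAD_CONST → push 1. Stack: [2, 1]
BINARY_OP + → 2 + 1 = 3. Stack: [3]
STORE_FAST i → i=3. Stack: []
LOAD_FAST i → push 3. Stack: [3]
LOAD_CONST → push 3. Stack: [3, 3]
COMPARE_OP bool(<) → 3 vs 3 = False. Stack: [False]
POP_JUMP_IF_FALSE → pop False; jump. Stack: []
LOAD_FAST t → push -1. Stack: [-1]
RETURN_VALUE → return -1.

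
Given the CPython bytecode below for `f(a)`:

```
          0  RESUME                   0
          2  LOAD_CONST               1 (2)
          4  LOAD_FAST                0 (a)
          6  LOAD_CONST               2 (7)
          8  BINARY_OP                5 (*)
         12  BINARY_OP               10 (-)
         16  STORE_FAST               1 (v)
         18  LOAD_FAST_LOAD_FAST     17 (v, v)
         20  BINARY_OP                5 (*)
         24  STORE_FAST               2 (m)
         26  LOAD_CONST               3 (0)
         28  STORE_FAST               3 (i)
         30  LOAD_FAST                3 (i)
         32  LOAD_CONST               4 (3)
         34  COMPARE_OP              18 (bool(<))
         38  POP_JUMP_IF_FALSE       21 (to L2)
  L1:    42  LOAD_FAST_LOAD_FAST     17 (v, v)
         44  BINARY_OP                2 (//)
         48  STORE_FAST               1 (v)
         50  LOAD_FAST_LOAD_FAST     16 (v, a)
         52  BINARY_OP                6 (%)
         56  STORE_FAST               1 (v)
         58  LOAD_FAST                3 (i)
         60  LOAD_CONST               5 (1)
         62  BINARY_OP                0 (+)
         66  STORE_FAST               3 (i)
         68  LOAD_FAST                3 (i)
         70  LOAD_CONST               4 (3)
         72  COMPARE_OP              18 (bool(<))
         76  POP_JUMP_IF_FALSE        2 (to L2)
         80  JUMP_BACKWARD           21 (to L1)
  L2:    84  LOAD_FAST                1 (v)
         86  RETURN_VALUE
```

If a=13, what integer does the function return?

LOAD_CONST → push 2. Stack: [2]
LOAD_FAST a → push 13. Stack: [2, 13]
LOAD_CONST → push 7. Stack: [2, 13, 7]
BINARY_OP * → 13 * 7 = 91. Stack: [2, 91]
BINARY_OP - → 2 - 91 = -89. Stack: [-89]
STORE_FAST v → v=-89. Stack: []
LOAD_FAST_LOAD_FAST v,v → push -89,-89. Stack: [-89, -89]
BINARY_OP * → -89 * -89 = 7921. Stack: [7921]
STORE_FAST m → m=7921. Stack: []
LOAD_CONST → push 0. Stack: [0]
STORE_FAST i → i=0. Stack: []
LOAD_FAST i → push 0. Stack: [0]
LOAD_CONST → push 3. Stack: [0, 3]
COMPARE_OP bool(<) → 0 vs 3 = True. Stack: [True]
POP_JUMP_IF_FALSE → pop True; no jump. Stack: []
LOAD_FAST_LOAD_FAST v,v → push -89,-89. Stack: [-89, -89]
BINARY_OP // → -89 // -89 = 1. Stack: [1]
STORE_FAST v → v=1. Stack: []
LOAD_FAST_LOAD_FAST v,a → push 1,13. Stack: [1, 13]
BINARY_OP % → 1 % 13 = 1. Stack: [1]
STORE_FAST v → v=1. Stack: []
LOAD_FAST i → push 0. Stack: [0]
LOAD_CONST → push 1. Stack: [0, 1]
BINARY_OP + → 0 + 1 = 1. Stack: [1]
STORE_FAST i → i=1. Stack: []
LOAD_FAST i → push 1. Stack: [1]
LOAD_CONST → push 3. Stack: [1, 3]
COMPARE_OP bool(<) → 1 vs 3 = True. Stack: [True]
POP_JUMP_IF_FALSE → pop True; no jump. Stack: []
LOAD_FAST_LOAD_FAST v,v → push 1,1. Stack: [1, 1]
BINARY_OP // → 1 // 1 = 1. Stack: [1]
STORE_FAST v → v=1. Stack: []
LOAD_FAST_LOAD_FAST v,a → push 1,13. Stack: [1, 13]
BINARY_OP % → 1 % 13 = 1. Stack: [1]
STORE_FAST v → v=1. Stack: []
LOAD_FAST i → push 1. Stack: [1]
LOAD_CONST → push 1. Stack: [1, 1]
BINARY_OP + → 1 + 1 = 2. Stack: [2]
STORE_FAST i → i=2. Stack: []
LOAD_FAST i → push 2. Stack: [2]
LOAD_CONST → push 3. Stack: [2, 3]
COMPARE_OP bool(<) → 2 vs 3 = True. Stack: [True]
POP_JUMP_IF_FALSE → pop True; no jump. Stack: []
LOAD_FAST_LOAD_FAST v,v → push 1,1. Stack: [1, 1]
BINARY_OP // → 1 // 1 = 1. Stack: [1]
STORE_FAST v → v=1. Stack: []
LOAD_FAST_LOAD_FAST v,a → push 1,13. Stack: [1, 13]
BINARY_OP % → 1 % 13 = 1. Stack: [1]
STORE_FAST v → v=1. Stack: []
LOAD_FAST i → push 2. Stack: [2]
LOAD_CONST → push 1. Stack: [2, 1]
BINARY_OP + → 2 + 1 = 3. Stack: [3]
STORE_FAST i → i=3. Stack: []
LOAD_FAST i → push 3. Stack: [3]
LOAD_CONST → push 3. Stack: [3, 3]
COMPARE_OP bool(<) → 3 vs 3 = False. Stack: [False]
POP_JUMP_IF_FALSE → pop False; jump. Stack: []
LOAD_FAST v → push 1. Stack: [1]
RETURN_VALUE → return 1.

1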